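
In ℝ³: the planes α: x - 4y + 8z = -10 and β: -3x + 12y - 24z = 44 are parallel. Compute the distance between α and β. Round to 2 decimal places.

0.52

Rescale β by 1/(-3): x - 4y + 8z = -44/3. Then distance = |-10 − (-44/3)| / √81 ≈ 0.52.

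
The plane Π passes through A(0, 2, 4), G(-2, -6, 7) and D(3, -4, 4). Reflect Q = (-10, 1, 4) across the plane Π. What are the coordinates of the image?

AG = (-2, -8, 3), AD = (3, -6, 0); a normal to Π is AG × AD = (18, 9, 36).
Using A: Π has equation 18x + 9y + 36z = 162.
λ = (n·Q − d)/|n|² = (-27 − 162)/1701 = -1/9.
Reflection = Q − 2λn = (-10, 1, 4) − (-2/9)·(18, 9, 36) = (-6, 3, 12).

(-6, 3, 12)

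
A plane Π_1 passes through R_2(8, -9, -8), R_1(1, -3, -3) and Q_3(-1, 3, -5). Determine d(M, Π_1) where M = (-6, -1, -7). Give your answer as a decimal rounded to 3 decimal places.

6.430

R_2R_1 = (-7, 6, 5), R_2Q_3 = (-9, 12, 3); a normal to Π_1 is R_2R_1 × R_2Q_3 = (-42, -24, -30).
Using R_2: Π_1 has equation -42x - 24y - 30z = 120.
n·M − d = (-42)·(-6) + (-24)·(-1) + (-30)·(-7) − 120 = 366; |n| = √3240.
Distance = |366| / √3240 = 366/√3240 ≈ 6.430.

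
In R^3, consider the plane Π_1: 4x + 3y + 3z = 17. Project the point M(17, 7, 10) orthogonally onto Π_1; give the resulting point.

Foot = M − λn with λ = (n·M − d)/|n|² = (119 − 17)/34 = 3.
Foot = (17, 7, 10) − 3·(4, 3, 3) = (5, -2, 1).

(5, -2, 1)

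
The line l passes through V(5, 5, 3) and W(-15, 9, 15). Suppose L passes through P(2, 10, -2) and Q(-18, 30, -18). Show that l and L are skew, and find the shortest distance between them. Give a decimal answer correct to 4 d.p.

0.4039

A direction vector for l is W − V = (-20, 4, 12).
A direction vector for L is Q − P = (-20, 20, -16).
Common perpendicular direction n = (-20, 4, 12) × (-20, 20, -16) = (-304, -560, -320).
With w = (2, 10, -2) − (5, 5, 3) = (-3, 5, -5), w · n = -288.
Since n ≠ 0 the lines are not parallel, and w · n = -288 ≠ 0 so they do not intersect; hence they are skew.
Distance = |w · n| / |n| = |-288| / √508416 ≈ 0.4039.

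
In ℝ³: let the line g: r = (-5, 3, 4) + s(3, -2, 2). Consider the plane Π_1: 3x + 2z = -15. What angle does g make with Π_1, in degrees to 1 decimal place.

sin θ = |n·v| / (|n||v|) = |13| / (√13 · √17) = 0.87447.
θ ≈ 61.0°.

61.0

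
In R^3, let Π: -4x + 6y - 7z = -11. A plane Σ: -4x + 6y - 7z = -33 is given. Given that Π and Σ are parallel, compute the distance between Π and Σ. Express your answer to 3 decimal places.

2.189

Same normal n = (-4, 6, -7) with |n| = √101; distance = |-11 − (-33)| / |n| = 22/√101 ≈ 2.189.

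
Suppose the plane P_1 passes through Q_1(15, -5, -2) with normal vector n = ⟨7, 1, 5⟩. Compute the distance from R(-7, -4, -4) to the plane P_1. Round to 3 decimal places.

18.822

P_1: n·r = n·Q_1 gives 7x + y + 5z = 90.
n·R − d = (7)·(-7) + (1)·(-4) + (5)·(-4) − 90 = -163; |n| = √75.
Distance = |-163| / √75 = 163/√75 ≈ 18.822.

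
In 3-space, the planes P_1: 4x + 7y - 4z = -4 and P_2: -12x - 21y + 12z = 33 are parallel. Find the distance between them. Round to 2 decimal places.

Rescale P_2 by 1/(-3): 4x + 7y - 4z = -11. Then distance = |-4 − (-11)| / √81 ≈ 0.78.

0.78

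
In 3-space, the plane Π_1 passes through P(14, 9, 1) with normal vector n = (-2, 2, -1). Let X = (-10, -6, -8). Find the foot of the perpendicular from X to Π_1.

(-4, -12, -5)

Π_1: n·r = n·P gives -2x + 2y - z = -11.
Foot = X − λn with λ = (n·X − d)/|n|² = (16 − (-11))/9 = 3.
Foot = (-10, -6, -8) − 3·(-2, 2, -1) = (-4, -12, -5).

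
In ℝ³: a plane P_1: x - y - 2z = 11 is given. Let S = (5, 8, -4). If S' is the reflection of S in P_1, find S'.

λ = (n·S − d)/|n|² = (5 − 11)/6 = -1.
Reflection = S − 2λn = (5, 8, -4) − (-2)·(1, -1, -2) = (7, 6, -8).

(7, 6, -8)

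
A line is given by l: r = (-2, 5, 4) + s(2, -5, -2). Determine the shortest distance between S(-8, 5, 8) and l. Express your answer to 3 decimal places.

6.315

Taking (-2, 5, 4) on l with direction v = (2, -5, -2): w = S − (-2, 5, 4) = (-6, 0, 4), and w × v = (20, -4, 30).
Distance = |w × v| / |v| = √1316 / √33 ≈ 6.315.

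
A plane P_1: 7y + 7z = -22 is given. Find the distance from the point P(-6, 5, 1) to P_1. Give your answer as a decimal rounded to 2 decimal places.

6.46

n·P − d = (0)·(-6) + (7)·(5) + (7)·(1) − (-22) = 64; |n| = √98.
Distance = |64| / √98 = 64/√98 ≈ 6.46.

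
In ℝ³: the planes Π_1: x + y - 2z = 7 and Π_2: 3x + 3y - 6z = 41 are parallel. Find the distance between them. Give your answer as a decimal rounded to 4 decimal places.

2.7217

Rescale Π_2 by 1/3: x + y - 2z = 41/3. Then distance = |7 − (41/3)| / √6 ≈ 2.7217.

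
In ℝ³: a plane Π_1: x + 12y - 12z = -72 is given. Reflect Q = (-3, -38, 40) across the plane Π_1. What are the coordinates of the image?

λ = (n·Q − d)/|n|² = (-939 − (-72))/289 = -3.
Reflection = Q − 2λn = (-3, -38, 40) − (-6)·(1, 12, -12) = (3, 34, -32).

(3, 34, -32)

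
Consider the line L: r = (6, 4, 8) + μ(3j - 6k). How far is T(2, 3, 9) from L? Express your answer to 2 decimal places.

4.02

Taking (6, 4, 8) on L with direction v = (0, 3, -6): w = T − (6, 4, 8) = (-4, -1, 1), and w × v = (3, -24, -12).
Distance = |w × v| / |v| = √729 / √45 ≈ 4.02.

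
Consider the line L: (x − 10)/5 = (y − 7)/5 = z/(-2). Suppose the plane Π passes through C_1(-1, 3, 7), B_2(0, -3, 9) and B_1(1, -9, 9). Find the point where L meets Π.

L has direction (5, 5, -2) through (10, 7, 0).
C_1B_2 = (1, -6, 2), C_1B_1 = (2, -12, 2); a normal to Π is C_1B_2 × C_1B_1 = (12, 2, 0).
Using C_1: Π has equation 12x + 2y = -6.
Substitute r = (10, 7, 0) + t(5, 5, -2) into the plane: 134 + 70t = -6, so t = -2.
Intersection: (10, 7, 0) + (-2)·(5, 5, -2) = (0, -3, 4).

(0, -3, 4)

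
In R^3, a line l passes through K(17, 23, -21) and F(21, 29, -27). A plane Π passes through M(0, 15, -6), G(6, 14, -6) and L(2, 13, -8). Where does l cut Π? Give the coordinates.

(9, 11, -9)

A direction vector for l is F − K = (4, 6, -6).
MG = (6, -1, 0), ML = (2, -2, -2); a normal to Π is MG × ML = (2, 12, -10).
Using M: Π has equation 2x + 12y - 10z = 240.
Substitute r = (17, 23, -21) + t(4, 6, -6) into the plane: 520 + 140t = 240, so t = -2.
Intersection: (17, 23, -21) + (-2)·(4, 6, -6) = (9, 11, -9).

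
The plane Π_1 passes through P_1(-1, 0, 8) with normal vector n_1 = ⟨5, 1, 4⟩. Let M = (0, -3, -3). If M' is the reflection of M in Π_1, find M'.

(10, -1, 5)

Π_1: n_1·r = n_1·P_1 gives 5x + y + 4z = 27.
λ = (n·M − d)/|n|² = (-15 − 27)/42 = -1.
Reflection = M − 2λn = (0, -3, -3) − (-2)·(5, 1, 4) = (10, -1, 5).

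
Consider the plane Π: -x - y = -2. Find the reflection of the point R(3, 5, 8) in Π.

(-3, -1, 8)

λ = (n·R − d)/|n|² = (-8 − (-2))/2 = -3.
Reflection = R − 2λn = (3, 5, 8) − (-6)·(-1, -1, 0) = (-3, -1, 8).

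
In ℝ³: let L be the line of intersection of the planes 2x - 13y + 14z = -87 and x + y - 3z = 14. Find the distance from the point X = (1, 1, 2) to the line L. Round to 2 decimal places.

5.66

Direction of L: (2, -13, 14) × (1, 1, -3) = (25, 20, 15).
A point on L: solving the two plane equations with x = -7 gives (-7, -3, -8).
Taking (-7, -3, -8) on L with direction v = (25, 20, 15): w = X − (-7, -3, -8) = (8, 4, 10), and w × v = (-140, 130, 60).
Distance = |w × v| / |v| = √40100 / √1250 ≈ 5.66.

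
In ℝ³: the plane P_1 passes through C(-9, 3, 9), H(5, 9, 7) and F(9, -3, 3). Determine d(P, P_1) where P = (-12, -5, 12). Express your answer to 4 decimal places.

CH = (14, 6, -2), CF = (18, -6, -6); a normal to P_1 is CH × CF = (-48, 48, -192).
Using C: P_1 has equation -48x + 48y - 192z = -1152.
n·P − d = (-48)·(-12) + (48)·(-5) + (-192)·(12) − (-1152) = -816; |n| = √41472.
Distance = |-816| / √41472 = 816/√41472 ≈ 4.0069.

4.0069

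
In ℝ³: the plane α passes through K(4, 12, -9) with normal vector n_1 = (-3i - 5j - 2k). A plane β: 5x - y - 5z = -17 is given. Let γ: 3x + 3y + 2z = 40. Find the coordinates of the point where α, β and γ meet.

(3, 7, 5)

α: n_1·r = n_1·K gives -3x - 5y - 2z = -54.
Solving the 3×3 linear system -3x - 5y - 2z = -54, 5x - y - 5z = -17, 3x + 3y + 2z = 40 (e.g. by elimination or Cramer's rule, determinant = 50) gives (3, 7, 5).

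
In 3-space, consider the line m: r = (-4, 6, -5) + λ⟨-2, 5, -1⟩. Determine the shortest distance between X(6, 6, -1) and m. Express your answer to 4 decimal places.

9.8387

Taking (-4, 6, -5) on m with direction v = (-2, 5, -1): w = X − (-4, 6, -5) = (10, 0, 4), and w × v = (-20, 2, 50).
Distance = |w × v| / |v| = √2904 / √30 ≈ 9.8387.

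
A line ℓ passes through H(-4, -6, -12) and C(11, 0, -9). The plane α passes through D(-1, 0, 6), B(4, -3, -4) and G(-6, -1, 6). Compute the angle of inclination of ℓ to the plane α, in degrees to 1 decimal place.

A direction vector for ℓ is C − H = (15, 6, 3).
DB = (5, -3, -10), DG = (-5, -1, 0); a normal to α is DB × DG = (-10, 50, -20).
Using D: α has equation -10x + 50y - 20z = -110.
sin θ = |n·v| / (|n||v|) = |90| / (√3000 · √270) = 0.10000.
θ ≈ 5.7°.

5.7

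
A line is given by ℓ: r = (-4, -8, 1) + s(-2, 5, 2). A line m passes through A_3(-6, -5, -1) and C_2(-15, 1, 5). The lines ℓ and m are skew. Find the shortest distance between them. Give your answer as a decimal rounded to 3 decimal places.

A direction vector for m is C_2 − A_3 = (-9, 6, 6).
Common perpendicular direction n = (-2, 5, 2) × (-9, 6, 6) = (18, -6, 33).
With w = (-6, -5, -1) − (-4, -8, 1) = (-2, 3, -2), w · n = -120.
Distance = |w · n| / |n| = |-120| / √1449 ≈ 3.152.

3.152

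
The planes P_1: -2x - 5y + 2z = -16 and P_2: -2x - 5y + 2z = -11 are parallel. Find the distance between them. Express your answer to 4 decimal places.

Same normal n = (-2, -5, 2) with |n| = √33; distance = |-16 − (-11)| / |n| = 5/√33 ≈ 0.8704.

0.8704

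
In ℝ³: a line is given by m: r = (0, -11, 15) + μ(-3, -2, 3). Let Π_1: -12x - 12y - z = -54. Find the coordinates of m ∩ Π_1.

(9, -5, 6)

Substitute r = (0, -11, 15) + t(-3, -2, 3) into the plane: 117 + 57t = -54, so t = -3.
Intersection: (0, -11, 15) + (-3)·(-3, -2, 3) = (9, -5, 6).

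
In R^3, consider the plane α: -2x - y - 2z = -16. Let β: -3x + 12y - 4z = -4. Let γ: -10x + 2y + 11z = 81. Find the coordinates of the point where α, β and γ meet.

(0, 2, 7)

Solving the 3×3 linear system -2x - y - 2z = -16, -3x + 12y - 4z = -4, -10x + 2y + 11z = 81 (e.g. by elimination or Cramer's rule, determinant = -581) gives (0, 2, 7).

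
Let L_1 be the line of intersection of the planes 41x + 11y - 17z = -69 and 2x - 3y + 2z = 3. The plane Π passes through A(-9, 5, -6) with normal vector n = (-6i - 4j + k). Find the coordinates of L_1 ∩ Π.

Direction of L_1: (41, 11, -17) × (2, -3, 2) = (-29, -116, -145).
A point on L_1: solving the two plane equations with x = -1 gives (-1, -1, 1).
Π: n·r = n·A gives -6x - 4y + z = 28.
Substitute r = (-1, -1, 1) + t(-29, -116, -145) into the plane: 11 + 493t = 28, so t = 1/29.
Intersection: (-1, -1, 1) + (1/29)·(-29, -116, -145) = (-2, -5, -4).

(-2, -5, -4)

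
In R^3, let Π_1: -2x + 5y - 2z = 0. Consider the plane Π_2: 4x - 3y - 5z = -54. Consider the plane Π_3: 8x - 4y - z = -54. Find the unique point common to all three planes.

Solving the 3×3 linear system -2x + 5y - 2z = 0, 4x - 3y - 5z = -54, 8x - 4y - z = -54 (e.g. by elimination or Cramer's rule, determinant = -162) gives (-6, 0, 6).

(-6, 0, 6)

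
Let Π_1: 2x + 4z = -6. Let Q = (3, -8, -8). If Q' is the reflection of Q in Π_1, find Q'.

(7, -8, 0)

λ = (n·Q − d)/|n|² = (-26 − (-6))/20 = -1.
Reflection = Q − 2λn = (3, -8, -8) − (-2)·(2, 0, 4) = (7, -8, 0).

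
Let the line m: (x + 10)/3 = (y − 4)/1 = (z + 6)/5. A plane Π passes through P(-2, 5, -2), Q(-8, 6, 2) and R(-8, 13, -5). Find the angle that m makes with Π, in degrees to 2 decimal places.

61.08

m has direction (3, 1, 5) through (-10, 4, -6).
PQ = (-6, 1, 4), PR = (-6, 8, -3); a normal to Π is PQ × PR = (-35, -42, -42).
Using P: Π has equation -35x - 42y - 42z = -56.
sin θ = |n·v| / (|n||v|) = |-357| / (√4753 · √35) = 0.87529.
θ ≈ 61.08°.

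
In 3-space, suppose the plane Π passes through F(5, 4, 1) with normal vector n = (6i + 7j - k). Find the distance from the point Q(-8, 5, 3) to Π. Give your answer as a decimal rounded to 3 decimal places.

7.872

Π: n·r = n·F gives 6x + 7y - z = 57.
n·Q − d = (6)·(-8) + (7)·(5) + (-1)·(3) − 57 = -73; |n| = √86.
Distance = |-73| / √86 = 73/√86 ≈ 7.872.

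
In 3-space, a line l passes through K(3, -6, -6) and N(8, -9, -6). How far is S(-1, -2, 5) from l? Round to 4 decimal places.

A direction vector for l is N − K = (5, -3, 0).
Taking (3, -6, -6) on l with direction v = (5, -3, 0): w = S − (3, -6, -6) = (-4, 4, 11), and w × v = (33, 55, -8).
Distance = |w × v| / |v| = √4178 / √34 ≈ 11.0852.

11.0852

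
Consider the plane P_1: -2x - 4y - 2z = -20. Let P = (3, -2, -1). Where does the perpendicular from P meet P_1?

Foot = P − λn with λ = (n·P − d)/|n|² = (4 − (-20))/24 = 1.
Foot = (3, -2, -1) − 1·(-2, -4, -2) = (5, 2, 1).

(5, 2, 1)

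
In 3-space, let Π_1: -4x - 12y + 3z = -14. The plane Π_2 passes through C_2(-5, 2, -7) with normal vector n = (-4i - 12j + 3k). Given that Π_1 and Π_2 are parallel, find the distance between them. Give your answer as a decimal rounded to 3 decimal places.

Π_2: n·r = n·C_2 gives -4x - 12y + 3z = -25.
Same normal n = (-4, -12, 3) with |n| = √169; distance = |-14 − (-25)| / |n| = 11/√169 ≈ 0.846.

0.846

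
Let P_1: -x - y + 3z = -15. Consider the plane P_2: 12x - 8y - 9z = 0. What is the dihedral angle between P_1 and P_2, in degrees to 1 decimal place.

cos θ = |n₁·n₂| / (|n₁||n₂|) = |-31| / (√11 · √289).
θ = arccos(0.54981) ≈ 56.6°.

56.6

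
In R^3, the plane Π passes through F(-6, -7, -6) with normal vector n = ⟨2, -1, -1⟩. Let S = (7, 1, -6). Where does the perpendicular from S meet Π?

(1, 4, -3)

Π: n·r = n·F gives 2x - y - z = 1.
Foot = S − λn with λ = (n·S − d)/|n|² = (19 − 1)/6 = 3.
Foot = (7, 1, -6) − 3·(2, -1, -1) = (1, 4, -3).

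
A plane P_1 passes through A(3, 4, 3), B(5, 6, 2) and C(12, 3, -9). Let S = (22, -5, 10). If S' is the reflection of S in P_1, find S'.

AB = (2, 2, -1), AC = (9, -1, -12); a normal to P_1 is AB × AC = (-25, 15, -20).
Using A: P_1 has equation -25x + 15y - 20z = -75.
λ = (n·S − d)/|n|² = (-825 − (-75))/1250 = -3/5.
Reflection = S − 2λn = (22, -5, 10) − (-6/5)·(-25, 15, -20) = (-8, 13, -14).

(-8, 13, -14)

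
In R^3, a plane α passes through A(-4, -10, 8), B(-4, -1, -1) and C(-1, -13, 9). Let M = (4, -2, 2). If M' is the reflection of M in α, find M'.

(0, -8, -4)

AB = (0, 9, -9), AC = (3, -3, 1); a normal to α is AB × AC = (-18, -27, -27).
Using A: α has equation -18x - 27y - 27z = 126.
λ = (n·M − d)/|n|² = (-72 − 126)/1782 = -1/9.
Reflection = M − 2λn = (4, -2, 2) − (-2/9)·(-18, -27, -27) = (0, -8, -4).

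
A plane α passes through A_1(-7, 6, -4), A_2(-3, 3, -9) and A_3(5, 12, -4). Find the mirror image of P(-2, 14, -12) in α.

A_1A_2 = (4, -3, -5), A_1A_3 = (12, 6, 0); a normal to α is A_1A_2 × A_1A_3 = (30, -60, 60).
Using A_1: α has equation 30x - 60y + 60z = -810.
λ = (n·P − d)/|n|² = (-1620 − (-810))/8100 = -1/10.
Reflection = P − 2λn = (-2, 14, -12) − (-1/5)·(30, -60, 60) = (4, 2, 0).

(4, 2, 0)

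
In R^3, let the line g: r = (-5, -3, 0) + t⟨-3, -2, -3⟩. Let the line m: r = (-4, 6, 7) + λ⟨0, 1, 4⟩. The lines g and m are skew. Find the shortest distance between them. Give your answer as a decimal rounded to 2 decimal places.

6.15

Common perpendicular direction n = (-3, -2, -3) × (0, 1, 4) = (-5, 12, -3).
With w = (-4, 6, 7) − (-5, -3, 0) = (1, 9, 7), w · n = 82.
Distance = |w · n| / |n| = |82| / √178 ≈ 6.15.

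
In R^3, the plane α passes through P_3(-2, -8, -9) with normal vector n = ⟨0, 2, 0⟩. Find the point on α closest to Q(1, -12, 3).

α: n·r = n·P_3 gives 2y = -16.
Foot = Q − λn with λ = (n·Q − d)/|n|² = (-24 − (-16))/4 = -2.
Foot = (1, -12, 3) − (-2)·(0, 2, 0) = (1, -8, 3).

(1, -8, 3)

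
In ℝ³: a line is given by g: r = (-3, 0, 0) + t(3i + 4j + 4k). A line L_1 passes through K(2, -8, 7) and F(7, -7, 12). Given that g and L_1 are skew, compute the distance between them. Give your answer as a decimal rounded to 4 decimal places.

3.3089

A direction vector for L_1 is F − K = (5, 1, 5).
Common perpendicular direction n = (3, 4, 4) × (5, 1, 5) = (16, 5, -17).
With w = (2, -8, 7) − (-3, 0, 0) = (5, -8, 7), w · n = -79.
Distance = |w · n| / |n| = |-79| / √570 ≈ 3.3089.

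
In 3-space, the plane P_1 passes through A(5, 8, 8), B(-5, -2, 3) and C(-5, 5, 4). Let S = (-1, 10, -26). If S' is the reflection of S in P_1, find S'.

AB = (-10, -10, -5), AC = (-10, -3, -4); a normal to P_1 is AB × AC = (25, 10, -70).
Using A: P_1 has equation 25x + 10y - 70z = -355.
λ = (n·S − d)/|n|² = (1895 − (-355))/5625 = 2/5.
Reflection = S − 2λn = (-1, 10, -26) − (4/5)·(25, 10, -70) = (-21, 2, 30).

(-21, 2, 30)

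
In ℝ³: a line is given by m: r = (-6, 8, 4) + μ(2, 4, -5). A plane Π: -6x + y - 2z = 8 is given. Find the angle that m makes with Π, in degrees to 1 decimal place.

sin θ = |n·v| / (|n||v|) = |2| / (√41 · √45) = 0.04656.
θ ≈ 2.7°.

2.7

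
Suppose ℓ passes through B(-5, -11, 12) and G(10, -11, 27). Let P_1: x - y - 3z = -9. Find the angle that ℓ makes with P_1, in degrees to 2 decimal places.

25.24

A direction vector for ℓ is G − B = (15, 0, 15).
sin θ = |n·v| / (|n||v|) = |-30| / (√11 · √450) = 0.42640.
θ ≈ 25.24°.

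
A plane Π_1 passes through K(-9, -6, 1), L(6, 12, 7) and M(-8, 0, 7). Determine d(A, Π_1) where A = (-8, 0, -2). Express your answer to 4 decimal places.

4.9091

KL = (15, 18, 6), KM = (1, 6, 6); a normal to Π_1 is KL × KM = (72, -84, 72).
Using K: Π_1 has equation 72x - 84y + 72z = -72.
n·A − d = (72)·(-8) + (-84)·(0) + (72)·(-2) − (-72) = -648; |n| = √17424.
Distance = |-648| / √17424 = 648/√17424 ≈ 4.9091.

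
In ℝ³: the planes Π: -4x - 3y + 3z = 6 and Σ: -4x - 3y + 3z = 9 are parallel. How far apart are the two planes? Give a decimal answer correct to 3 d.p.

0.514

Same normal n = (-4, -3, 3) with |n| = √34; distance = |6 − 9| / |n| = 3/√34 ≈ 0.514.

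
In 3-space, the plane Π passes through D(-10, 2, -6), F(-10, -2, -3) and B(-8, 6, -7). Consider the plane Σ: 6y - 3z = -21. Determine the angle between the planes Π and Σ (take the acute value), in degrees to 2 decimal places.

DF = (0, -4, 3), DB = (2, 4, -1); a normal to Π is DF × DB = (-8, 6, 8).
Using D: Π has equation -8x + 6y + 8z = 44.
cos θ = |n₁·n₂| / (|n₁||n₂|) = |12| / (√164 · √45).
θ = arccos(0.13969) ≈ 81.97°.

81.97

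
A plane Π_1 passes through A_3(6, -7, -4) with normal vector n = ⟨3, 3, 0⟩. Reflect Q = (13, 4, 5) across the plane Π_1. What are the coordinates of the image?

(-5, -14, 5)

Π_1: n·r = n·A_3 gives 3x + 3y = -3.
λ = (n·Q − d)/|n|² = (51 − (-3))/18 = 3.
Reflection = Q − 2λn = (13, 4, 5) − 6·(3, 3, 0) = (-5, -14, 5).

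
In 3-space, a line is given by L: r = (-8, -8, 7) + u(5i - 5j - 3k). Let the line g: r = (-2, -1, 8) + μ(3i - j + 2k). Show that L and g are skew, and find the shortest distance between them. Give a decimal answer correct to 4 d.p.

Common perpendicular direction n = (5, -5, -3) × (3, -1, 2) = (-13, -19, 10).
With w = (-2, -1, 8) − (-8, -8, 7) = (6, 7, 1), w · n = -201.
Since n ≠ 0 the lines are not parallel, and w · n = -201 ≠ 0 so they do not intersect; hence they are skew.
Distance = |w · n| / |n| = |-201| / √630 ≈ 8.0080.

8.0080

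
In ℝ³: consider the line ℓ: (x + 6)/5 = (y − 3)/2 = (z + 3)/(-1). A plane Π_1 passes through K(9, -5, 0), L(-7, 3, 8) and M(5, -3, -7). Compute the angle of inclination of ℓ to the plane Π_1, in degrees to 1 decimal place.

ℓ has direction (5, 2, -1) through (-6, 3, -3).
KL = (-16, 8, 8), KM = (-4, 2, -7); a normal to Π_1 is KL × KM = (-72, -144, 0).
Using K: Π_1 has equation -72x - 144y = 72.
sin θ = |n·v| / (|n||v|) = |-648| / (√25920 · √30) = 0.73485.
θ ≈ 47.3°.

47.3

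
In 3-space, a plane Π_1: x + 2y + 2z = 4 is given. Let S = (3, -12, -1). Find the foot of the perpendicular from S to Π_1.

(6, -6, 5)

Foot = S − λn with λ = (n·S − d)/|n|² = (-23 − 4)/9 = -3.
Foot = (3, -12, -1) − (-3)·(1, 2, 2) = (6, -6, 5).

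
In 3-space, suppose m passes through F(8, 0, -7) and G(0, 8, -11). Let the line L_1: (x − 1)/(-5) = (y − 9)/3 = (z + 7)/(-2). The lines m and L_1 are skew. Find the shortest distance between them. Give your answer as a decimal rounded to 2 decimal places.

A direction vector for m is G − F = (-8, 8, -4).
L_1 has direction (-5, 3, -2) through (1, 9, -7).
Common perpendicular direction n = (-8, 8, -4) × (-5, 3, -2) = (-4, 4, 16).
With w = (1, 9, -7) − (8, 0, -7) = (-7, 9, 0), w · n = 64.
Distance = |w · n| / |n| = |64| / √288 ≈ 3.77.

3.77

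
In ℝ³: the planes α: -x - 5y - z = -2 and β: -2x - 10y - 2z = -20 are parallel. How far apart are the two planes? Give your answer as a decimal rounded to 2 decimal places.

Rescale β by 1/2: -x - 5y - z = -10. Then distance = |-2 − (-10)| / √27 ≈ 1.54.

1.54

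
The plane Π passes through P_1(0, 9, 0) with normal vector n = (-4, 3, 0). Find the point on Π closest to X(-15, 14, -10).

(-3, 5, -10)

Π: n·r = n·P_1 gives -4x + 3y = 27.
Foot = X − λn with λ = (n·X − d)/|n|² = (102 − 27)/25 = 3.
Foot = (-15, 14, -10) − 3·(-4, 3, 0) = (-3, 5, -10).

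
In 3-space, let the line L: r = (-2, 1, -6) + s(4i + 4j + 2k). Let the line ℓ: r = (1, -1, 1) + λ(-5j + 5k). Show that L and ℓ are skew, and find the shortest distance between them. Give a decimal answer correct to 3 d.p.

0.243

Common perpendicular direction n = (4, 4, 2) × (0, -5, 5) = (30, -20, -20).
With w = (1, -1, 1) − (-2, 1, -6) = (3, -2, 7), w · n = -10.
Since n ≠ 0 the lines are not parallel, and w · n = -10 ≠ 0 so they do not intersect; hence they are skew.
Distance = |w · n| / |n| = |-10| / √1700 ≈ 0.243.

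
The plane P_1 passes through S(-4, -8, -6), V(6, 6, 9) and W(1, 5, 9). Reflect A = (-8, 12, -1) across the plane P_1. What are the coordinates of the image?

SV = (10, 14, 15), SW = (5, 13, 15); a normal to P_1 is SV × SW = (15, -75, 60).
Using S: P_1 has equation 15x - 75y + 60z = 180.
λ = (n·A − d)/|n|² = (-1080 − 180)/9450 = -2/15.
Reflection = A − 2λn = (-8, 12, -1) − (-4/15)·(15, -75, 60) = (-4, -8, 15).

(-4, -8, 15)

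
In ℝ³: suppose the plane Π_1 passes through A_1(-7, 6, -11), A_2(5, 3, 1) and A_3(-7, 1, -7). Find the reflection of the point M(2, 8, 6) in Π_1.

A_1A_2 = (12, -3, 12), A_1A_3 = (0, -5, 4); a normal to Π_1 is A_1A_2 × A_1A_3 = (48, -48, -60).
Using A_1: Π_1 has equation 48x - 48y - 60z = 36.
λ = (n·M − d)/|n|² = (-648 − 36)/8208 = -1/12.
Reflection = M − 2λn = (2, 8, 6) − (-1/6)·(48, -48, -60) = (10, 0, -4).

(10, 0, -4)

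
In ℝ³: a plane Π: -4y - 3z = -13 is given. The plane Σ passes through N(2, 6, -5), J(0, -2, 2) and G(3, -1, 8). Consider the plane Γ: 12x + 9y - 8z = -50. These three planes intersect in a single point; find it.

(2, -2, 7)

NJ = (-2, -8, 7), NG = (1, -7, 13); a normal to Σ is NJ × NG = (-55, 33, 22).
Using N: Σ has equation -55x + 33y + 22z = -22.
Solving the 3×3 linear system -4y - 3z = -13, -55x + 33y + 22z = -22, 12x + 9y - 8z = -50 (e.g. by elimination or Cramer's rule, determinant = 3377) gives (2, -2, 7).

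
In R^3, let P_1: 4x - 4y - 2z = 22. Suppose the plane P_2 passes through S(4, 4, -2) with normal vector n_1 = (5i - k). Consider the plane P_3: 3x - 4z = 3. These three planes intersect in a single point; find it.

P_2: n_1·r = n_1·S gives 5x - z = 22.
Solving the 3×3 linear system 4x - 4y - 2z = 22, 5x - z = 22, 3x - 4z = 3 (e.g. by elimination or Cramer's rule, determinant = -68) gives (5, -2, 3).

(5, -2, 3)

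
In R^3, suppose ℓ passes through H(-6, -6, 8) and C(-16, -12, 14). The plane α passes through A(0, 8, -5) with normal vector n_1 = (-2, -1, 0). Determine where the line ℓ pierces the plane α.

(4, 0, 2)

A direction vector for ℓ is C − H = (-10, -6, 6).
α: n_1·r = n_1·A gives -2x - y = -8.
Substitute r = (-6, -6, 8) + t(-10, -6, 6) into the plane: 18 + 26t = -8, so t = -1.
Intersection: (-6, -6, 8) + (-1)·(-10, -6, 6) = (4, 0, 2).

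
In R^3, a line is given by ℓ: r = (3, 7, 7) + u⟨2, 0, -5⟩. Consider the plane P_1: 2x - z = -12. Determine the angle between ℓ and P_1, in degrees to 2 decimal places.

sin θ = |n·v| / (|n||v|) = |9| / (√5 · √29) = 0.74741.
θ ≈ 48.37°.

48.37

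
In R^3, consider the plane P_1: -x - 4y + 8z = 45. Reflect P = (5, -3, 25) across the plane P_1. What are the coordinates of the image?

λ = (n·P − d)/|n|² = (207 − 45)/81 = 2.
Reflection = P − 2λn = (5, -3, 25) − 4·(-1, -4, 8) = (9, 13, -7).

(9, 13, -7)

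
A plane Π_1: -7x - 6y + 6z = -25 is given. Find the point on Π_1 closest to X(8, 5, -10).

Foot = X − λn with λ = (n·X − d)/|n|² = (-146 − (-25))/121 = -1.
Foot = (8, 5, -10) − (-1)·(-7, -6, 6) = (1, -1, -4).

(1, -1, -4)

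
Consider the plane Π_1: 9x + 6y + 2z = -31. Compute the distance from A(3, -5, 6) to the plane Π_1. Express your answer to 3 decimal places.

n·A − d = (9)·(3) + (6)·(-5) + (2)·(6) − (-31) = 40; |n| = √121.
Distance = |40| / √121 = 40/√121 ≈ 3.636.

3.636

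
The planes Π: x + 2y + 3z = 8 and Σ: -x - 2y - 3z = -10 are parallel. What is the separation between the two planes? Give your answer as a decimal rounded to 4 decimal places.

0.5345

Rescale Σ by 1/(-1): x + 2y + 3z = 10. Then distance = |8 − 10| / √14 ≈ 0.5345.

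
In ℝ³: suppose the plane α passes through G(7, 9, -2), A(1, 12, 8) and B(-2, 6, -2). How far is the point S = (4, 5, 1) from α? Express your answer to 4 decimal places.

3.8571

GA = (-6, 3, 10), GB = (-9, -3, 0); a normal to α is GA × GB = (30, -90, 45).
Using G: α has equation 30x - 90y + 45z = -690.
n·S − d = (30)·(4) + (-90)·(5) + (45)·(1) − (-690) = 405; |n| = √11025.
Distance = |405| / √11025 = 405/√11025 ≈ 3.8571.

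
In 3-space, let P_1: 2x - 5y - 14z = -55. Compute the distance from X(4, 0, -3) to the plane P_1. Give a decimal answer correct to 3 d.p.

7.000

n·X − d = (2)·(4) + (-5)·(0) + (-14)·(-3) − (-55) = 105; |n| = √225.
Distance = |105| / √225 = 105/√225 ≈ 7.000.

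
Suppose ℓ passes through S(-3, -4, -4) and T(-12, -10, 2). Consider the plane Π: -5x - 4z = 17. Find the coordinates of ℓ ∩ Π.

A direction vector for ℓ is T − S = (-9, -6, 6).
Substitute r = (-3, -4, -4) + t(-9, -6, 6) into the plane: 31 + 21t = 17, so t = -2/3.
Intersection: (-3, -4, -4) + (-2/3)·(-9, -6, 6) = (3, 0, -8).

(3, 0, -8)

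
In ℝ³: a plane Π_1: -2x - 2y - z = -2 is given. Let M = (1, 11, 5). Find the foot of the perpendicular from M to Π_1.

Foot = M − λn with λ = (n·M − d)/|n|² = (-29 − (-2))/9 = -3.
Foot = (1, 11, 5) − (-3)·(-2, -2, -1) = (-5, 5, 2).

(-5, 5, 2)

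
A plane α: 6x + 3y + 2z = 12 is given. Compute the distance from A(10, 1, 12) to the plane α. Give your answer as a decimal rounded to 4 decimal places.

10.7143

n·A − d = (6)·(10) + (3)·(1) + (2)·(12) − 12 = 75; |n| = √49.
Distance = |75| / √49 = 75/√49 ≈ 10.7143.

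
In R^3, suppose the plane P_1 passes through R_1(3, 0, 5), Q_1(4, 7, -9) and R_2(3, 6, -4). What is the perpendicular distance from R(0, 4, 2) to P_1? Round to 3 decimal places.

1.905

R_1Q_1 = (1, 7, -14), R_1R_2 = (0, 6, -9); a normal to P_1 is R_1Q_1 × R_1R_2 = (21, 9, 6).
Using R_1: P_1 has equation 21x + 9y + 6z = 93.
n·R − d = (21)·(0) + (9)·(4) + (6)·(2) − 93 = -45; |n| = √558.
Distance = |-45| / √558 = 45/√558 ≈ 1.905.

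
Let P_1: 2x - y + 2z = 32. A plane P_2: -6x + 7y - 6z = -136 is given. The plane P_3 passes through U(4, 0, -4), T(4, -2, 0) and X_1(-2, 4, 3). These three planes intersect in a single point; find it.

UT = (0, -2, 4), UX_1 = (-6, 4, 7); a normal to P_3 is UT × UX_1 = (-30, -24, -12).
Using U: P_3 has equation -30x - 24y - 12z = -72.
Solving the 3×3 linear system 2x - y + 2z = 32, -6x + 7y - 6z = -136, -30x - 24y - 12z = -72 (e.g. by elimination or Cramer's rule, determinant = 144) gives (10, -10, 1).

(10, -10, 1)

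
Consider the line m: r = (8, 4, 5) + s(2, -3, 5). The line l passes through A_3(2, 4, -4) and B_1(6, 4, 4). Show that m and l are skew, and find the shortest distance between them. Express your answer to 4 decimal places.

A direction vector for l is B_1 − A_3 = (4, 0, 8).
Common perpendicular direction n = (2, -3, 5) × (4, 0, 8) = (-24, 4, 12).
With w = (2, 4, -4) − (8, 4, 5) = (-6, 0, -9), w · n = 36.
Since n ≠ 0 the lines are not parallel, and w · n = 36 ≠ 0 so they do not intersect; hence they are skew.
Distance = |w · n| / |n| = |36| / √736 ≈ 1.3270.

1.3270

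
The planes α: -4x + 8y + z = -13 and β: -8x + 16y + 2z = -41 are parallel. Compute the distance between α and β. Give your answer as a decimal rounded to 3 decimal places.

Rescale β by 1/2: -4x + 8y + z = -41/2. Then distance = |-13 − (-41/2)| / √81 ≈ 0.833.

0.833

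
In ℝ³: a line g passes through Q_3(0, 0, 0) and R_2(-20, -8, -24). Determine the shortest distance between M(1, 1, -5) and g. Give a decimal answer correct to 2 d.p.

A direction vector for g is R_2 − Q_3 = (-20, -8, -24).
Taking (0, 0, 0) on g with direction v = (-20, -8, -24): w = M − (0, 0, 0) = (1, 1, -5), and w × v = (-64, 124, 12).
Distance = |w × v| / |v| = √19616 / √1040 ≈ 4.34.

4.34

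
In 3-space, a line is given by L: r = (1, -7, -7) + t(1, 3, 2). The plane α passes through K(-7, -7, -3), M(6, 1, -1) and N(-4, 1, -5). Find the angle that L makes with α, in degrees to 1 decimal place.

KM = (13, 8, 2), KN = (3, 8, -2); a normal to α is KM × KN = (-32, 32, 80).
Using K: α has equation -32x + 32y + 80z = -240.
sin θ = |n·v| / (|n||v|) = |224| / (√8448 · √14) = 0.65134.
θ ≈ 40.6°.

40.6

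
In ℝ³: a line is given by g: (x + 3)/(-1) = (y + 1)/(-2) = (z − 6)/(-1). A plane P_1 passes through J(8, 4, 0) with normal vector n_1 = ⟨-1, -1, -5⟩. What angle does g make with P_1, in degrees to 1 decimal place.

38.9

g has direction (-1, -2, -1) through (-3, -1, 6).
P_1: n_1·r = n_1·J gives -x - y - 5z = -12.
sin θ = |n·v| / (|n||v|) = |8| / (√27 · √6) = 0.62854.
θ ≈ 38.9°.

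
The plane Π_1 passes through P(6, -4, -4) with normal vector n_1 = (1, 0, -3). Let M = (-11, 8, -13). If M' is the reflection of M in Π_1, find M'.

Π_1: n_1·r = n_1·P gives x - 3z = 18.
λ = (n·M − d)/|n|² = (28 − 18)/10 = 1.
Reflection = M − 2λn = (-11, 8, -13) − 2·(1, 0, -3) = (-13, 8, -7).

(-13, 8, -7)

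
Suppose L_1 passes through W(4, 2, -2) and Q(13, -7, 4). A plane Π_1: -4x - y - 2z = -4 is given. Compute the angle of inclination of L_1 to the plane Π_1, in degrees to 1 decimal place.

37.2

A direction vector for L_1 is Q − W = (9, -9, 6).
sin θ = |n·v| / (|n||v|) = |-39| / (√21 · √198) = 0.60481.
θ ≈ 37.2°.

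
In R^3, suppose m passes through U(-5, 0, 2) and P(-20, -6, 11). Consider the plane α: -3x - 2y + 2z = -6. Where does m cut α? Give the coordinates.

A direction vector for m is P − U = (-15, -6, 9).
Substitute r = (-5, 0, 2) + t(-15, -6, 9) into the plane: 19 + 75t = -6, so t = -1/3.
Intersection: (-5, 0, 2) + (-1/3)·(-15, -6, 9) = (0, 2, -1).

(0, 2, -1)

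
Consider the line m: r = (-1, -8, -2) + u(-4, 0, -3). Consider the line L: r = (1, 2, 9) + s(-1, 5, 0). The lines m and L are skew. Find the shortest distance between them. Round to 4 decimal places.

Common perpendicular direction n = (-4, 0, -3) × (-1, 5, 0) = (15, 3, -20).
With w = (1, 2, 9) − (-1, -8, -2) = (2, 10, 11), w · n = -160.
Distance = |w · n| / |n| = |-160| / √634 ≈ 6.3544.

6.3544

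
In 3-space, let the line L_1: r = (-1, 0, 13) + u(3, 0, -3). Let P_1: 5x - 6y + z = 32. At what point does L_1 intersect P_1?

Substitute r = (-1, 0, 13) + t(3, 0, -3) into the plane: 8 + 12t = 32, so t = 2.
Intersection: (-1, 0, 13) + 2·(3, 0, -3) = (5, 0, 7).

(5, 0, 7)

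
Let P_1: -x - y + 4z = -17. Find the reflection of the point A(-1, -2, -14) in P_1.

(-5, -6, 2)

λ = (n·A − d)/|n|² = (-53 − (-17))/18 = -2.
Reflection = A − 2λn = (-1, -2, -14) − (-4)·(-1, -1, 4) = (-5, -6, 2).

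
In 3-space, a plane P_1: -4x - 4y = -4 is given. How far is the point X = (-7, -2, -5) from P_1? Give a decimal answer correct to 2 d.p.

n·X − d = (-4)·(-7) + (-4)·(-2) + (0)·(-5) − (-4) = 40; |n| = √32.
Distance = |40| / √32 = 40/√32 ≈ 7.07.

7.07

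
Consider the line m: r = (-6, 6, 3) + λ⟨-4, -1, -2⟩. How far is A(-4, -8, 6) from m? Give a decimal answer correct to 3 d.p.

Taking (-6, 6, 3) on m with direction v = (-4, -1, -2): w = A − (-6, 6, 3) = (2, -14, 3), and w × v = (31, -8, -58).
Distance = |w × v| / |v| = √4389 / √21 ≈ 14.457.

14.457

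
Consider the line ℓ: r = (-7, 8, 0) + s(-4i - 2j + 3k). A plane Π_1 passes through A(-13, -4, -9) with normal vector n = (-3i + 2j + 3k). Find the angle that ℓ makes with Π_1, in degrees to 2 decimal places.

Π_1: n·r = n·A gives -3x + 2y + 3z = 4.
sin θ = |n·v| / (|n||v|) = |17| / (√22 · √29) = 0.67304.
θ ≈ 42.30°.

42.30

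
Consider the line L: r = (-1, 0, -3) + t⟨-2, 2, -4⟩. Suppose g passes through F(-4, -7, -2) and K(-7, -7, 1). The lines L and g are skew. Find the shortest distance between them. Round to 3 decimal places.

6.935

A direction vector for g is K − F = (-3, 0, 3).
Common perpendicular direction n = (-2, 2, -4) × (-3, 0, 3) = (6, 18, 6).
With w = (-4, -7, -2) − (-1, 0, -3) = (-3, -7, 1), w · n = -138.
Distance = |w · n| / |n| = |-138| / √396 ≈ 6.935.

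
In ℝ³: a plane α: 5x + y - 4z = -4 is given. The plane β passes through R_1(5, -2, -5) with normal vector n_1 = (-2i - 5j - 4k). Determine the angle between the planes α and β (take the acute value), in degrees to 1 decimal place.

88.7

β: n_1·r = n_1·R_1 gives -2x - 5y - 4z = 20.
cos θ = |n₁·n₂| / (|n₁||n₂|) = |1| / (√42 · √45).
θ = arccos(0.02300) ≈ 88.7°.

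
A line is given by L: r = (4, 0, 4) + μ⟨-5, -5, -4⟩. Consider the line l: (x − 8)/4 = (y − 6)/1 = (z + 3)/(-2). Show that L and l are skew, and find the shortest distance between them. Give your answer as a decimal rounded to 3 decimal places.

l has direction (4, 1, -2) through (8, 6, -3).
Common perpendicular direction n = (-5, -5, -4) × (4, 1, -2) = (14, -26, 15).
With w = (8, 6, -3) − (4, 0, 4) = (4, 6, -7), w · n = -205.
Since n ≠ 0 the lines are not parallel, and w · n = -205 ≠ 0 so they do not intersect; hence they are skew.
Distance = |w · n| / |n| = |-205| / √1097 ≈ 6.189.

6.189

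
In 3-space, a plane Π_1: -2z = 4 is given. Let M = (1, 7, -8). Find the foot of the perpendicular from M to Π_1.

Foot = M − λn with λ = (n·M − d)/|n|² = (16 − 4)/4 = 3.
Foot = (1, 7, -8) − 3·(0, 0, -2) = (1, 7, -2).

(1, 7, -2)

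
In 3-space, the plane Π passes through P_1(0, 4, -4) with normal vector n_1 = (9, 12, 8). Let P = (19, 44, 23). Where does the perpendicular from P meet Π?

(-8, 8, -1)

Π: n_1·r = n_1·P_1 gives 9x + 12y + 8z = 16.
Foot = P − λn with λ = (n·P − d)/|n|² = (883 − 16)/289 = 3.
Foot = (19, 44, 23) − 3·(9, 12, 8) = (-8, 8, -1).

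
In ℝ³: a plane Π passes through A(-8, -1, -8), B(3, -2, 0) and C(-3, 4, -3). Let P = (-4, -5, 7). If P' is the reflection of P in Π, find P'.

AB = (11, -1, 8), AC = (5, 5, 5); a normal to Π is AB × AC = (-45, -15, 60).
Using A: Π has equation -45x - 15y + 60z = -105.
λ = (n·P − d)/|n|² = (675 − (-105))/5850 = 2/15.
Reflection = P − 2λn = (-4, -5, 7) − (4/15)·(-45, -15, 60) = (8, -1, -9).

(8, -1, -9)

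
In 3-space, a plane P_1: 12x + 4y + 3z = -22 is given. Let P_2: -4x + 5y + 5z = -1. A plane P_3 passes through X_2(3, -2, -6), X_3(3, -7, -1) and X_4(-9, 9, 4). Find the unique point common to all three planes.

X_2X_3 = (0, -5, 5), X_2X_4 = (-12, 11, 10); a normal to P_3 is X_2X_3 × X_2X_4 = (-105, -60, -60).
Using X_2: P_3 has equation -105x - 60y - 60z = 165.
Solving the 3×3 linear system 12x + 4y + 3z = -22, -4x + 5y + 5z = -1, -105x - 60y - 60z = 165 (e.g. by elimination or Cramer's rule, determinant = -765) gives (-1, -7, 6).

(-1, -7, 6)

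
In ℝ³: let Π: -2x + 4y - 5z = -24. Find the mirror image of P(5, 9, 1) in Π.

λ = (n·P − d)/|n|² = (21 − (-24))/45 = 1.
Reflection = P − 2λn = (5, 9, 1) − 2·(-2, 4, -5) = (9, 1, 11).

(9, 1, 11)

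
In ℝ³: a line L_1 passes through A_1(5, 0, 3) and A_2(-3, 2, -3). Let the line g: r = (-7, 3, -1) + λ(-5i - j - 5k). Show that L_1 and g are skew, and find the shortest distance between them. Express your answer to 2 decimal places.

3.45

A direction vector for L_1 is A_2 − A_1 = (-8, 2, -6).
Common perpendicular direction n = (-8, 2, -6) × (-5, -1, -5) = (-16, -10, 18).
With w = (-7, 3, -1) − (5, 0, 3) = (-12, 3, -4), w · n = 90.
Since n ≠ 0 the lines are not parallel, and w · n = 90 ≠ 0 so they do not intersect; hence they are skew.
Distance = |w · n| / |n| = |90| / √680 ≈ 3.45.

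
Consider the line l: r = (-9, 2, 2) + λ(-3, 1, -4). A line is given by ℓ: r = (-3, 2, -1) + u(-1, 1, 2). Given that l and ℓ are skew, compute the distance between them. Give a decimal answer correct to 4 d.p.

Common perpendicular direction n = (-3, 1, -4) × (-1, 1, 2) = (6, 10, -2).
With w = (-3, 2, -1) − (-9, 2, 2) = (6, 0, -3), w · n = 42.
Distance = |w · n| / |n| = |42| / √140 ≈ 3.5496.

3.5496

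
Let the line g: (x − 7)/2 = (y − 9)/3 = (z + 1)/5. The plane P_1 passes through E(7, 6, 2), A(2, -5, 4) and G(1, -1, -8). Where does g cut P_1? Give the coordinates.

g has direction (2, 3, 5) through (7, 9, -1).
EA = (-5, -11, 2), EG = (-6, -7, -10); a normal to P_1 is EA × EG = (124, -62, -31).
Using E: P_1 has equation 124x - 62y - 31z = 434.
Substitute r = (7, 9, -1) + t(2, 3, 5) into the plane: 341 + (-93)t = 434, so t = -1.
Intersection: (7, 9, -1) + (-1)·(2, 3, 5) = (5, 6, -6).

(5, 6, -6)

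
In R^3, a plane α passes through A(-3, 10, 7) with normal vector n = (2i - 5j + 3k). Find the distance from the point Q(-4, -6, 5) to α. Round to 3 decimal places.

11.680

α: n·r = n·A gives 2x - 5y + 3z = -35.
n·Q − d = (2)·(-4) + (-5)·(-6) + (3)·(5) − (-35) = 72; |n| = √38.
Distance = |72| / √38 = 72/√38 ≈ 11.680.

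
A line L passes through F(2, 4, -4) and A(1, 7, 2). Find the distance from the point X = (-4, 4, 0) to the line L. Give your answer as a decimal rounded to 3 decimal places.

A direction vector for L is A − F = (-1, 3, 6).
Taking (2, 4, -4) on L with direction v = (-1, 3, 6): w = X − (2, 4, -4) = (-6, 0, 4), and w × v = (-12, 32, -18).
Distance = |w × v| / |v| = √1492 / √46 ≈ 5.695.

5.695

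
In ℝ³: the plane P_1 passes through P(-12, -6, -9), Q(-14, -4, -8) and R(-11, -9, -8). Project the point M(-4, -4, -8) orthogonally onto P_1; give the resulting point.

(-9, -7, -12)

PQ = (-2, 2, 1), PR = (1, -3, 1); a normal to P_1 is PQ × PR = (5, 3, 4).
Using P: P_1 has equation 5x + 3y + 4z = -114.
Foot = M − λn with λ = (n·M − d)/|n|² = (-64 − (-114))/50 = 1.
Foot = (-4, -4, -8) − 1·(5, 3, 4) = (-9, -7, -12).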